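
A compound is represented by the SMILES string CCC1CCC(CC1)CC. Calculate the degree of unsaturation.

1

Degree of unsaturation = (number of rings) + (number of π bonds).
Ring closures in the SMILES: 1.
π bonds: none → 0 DoU from unsaturation.
Total DoU = 1 + 0 = 1.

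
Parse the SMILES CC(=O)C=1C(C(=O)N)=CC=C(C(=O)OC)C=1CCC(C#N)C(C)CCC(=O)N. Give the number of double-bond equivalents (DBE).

10

Degree of unsaturation = (number of rings) + (number of π bonds).
Ring closures in the SMILES: 1.
π bonds: 7 double bonds (each 1 DoU), 1 triple bond (each 2 DoU) → 9 DoU from unsaturation.
Total DoU = 1 + 9 = 10.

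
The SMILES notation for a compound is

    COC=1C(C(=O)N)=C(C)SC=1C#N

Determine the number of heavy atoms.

13

Every atom symbol written in the SMILES (organic subset) is one heavy atom; implicit H are not written.
Heavy atoms by element → C:8, N:2, O:2, S:1.
Total: 13.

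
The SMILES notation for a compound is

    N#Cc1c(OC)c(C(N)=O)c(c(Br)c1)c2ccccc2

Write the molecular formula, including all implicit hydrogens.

C15H11BrN2O2

Walk through each heavy atom and fill implicit hydrogens from standard valence (C 4, N 3, O 2, S 2, halogen 1); for lowercase aromatic atoms, an aromatic c carries 1 H when it has two neighbours and 0 H with three, and aromatic n carries 0 H:
  atom 1: N, bond orders sum to 3 (valence 3) → 0 H
  atom 2: C, bond orders sum to 4 (valence 4) → 0 H
  atom 3: aromatic c, 3 neighbours → 0 H
  atom 4: aromatic c, 3 neighbours → 0 H
  atom 5: O, bond orders sum to 2 (valence 2) → 0 H
  atom 6: C, bond orders sum to 1 (valence 4) → 3 H
  atom 7: aromatic c, 3 neighbours → 0 H
  atom 8: C, bond orders sum to 4 (valence 4) → 0 H
  atom 9: N, bond orders sum to 1 (valence 3) → 2 H
  atom 10: O, bond orders sum to 2 (valence 2) → 0 H
  atom 11: aromatic c, 3 neighbours → 0 H
  atom 12: aromatic c, 3 neighbours → 0 H
  atom 13: Br (halogen, monovalent) → 0 H
  atom 14: aromatic c, 2 neighbours → 1 H
  atom 15: aromatic c, 3 neighbours → 0 H
  atom 16: aromatic c, 2 neighbours → 1 H
  atom 17: aromatic c, 2 neighbours → 1 H
  atom 18: aromatic c, 2 neighbours → 1 H
  atom 19: aromatic c, 2 neighbours → 1 H
  atom 20: aromatic c, 2 neighbours → 1 H
Totals → C:15, H:11, Br:1, N:2, O:2.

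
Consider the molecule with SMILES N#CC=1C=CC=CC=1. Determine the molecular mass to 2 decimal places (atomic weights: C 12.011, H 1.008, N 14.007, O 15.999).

103.12 g/mol

First, the molecular formula is C7H5N (counting implicit H from valence).
  C: 7 × 12.011 = 84.077
  H: 5 × 1.008 = 5.040
  N: 1 × 14.007 = 14.007
Sum: 7×12.011 + 5×1.008 + 1×14.007 = 103.124 → 103.12 g/mol.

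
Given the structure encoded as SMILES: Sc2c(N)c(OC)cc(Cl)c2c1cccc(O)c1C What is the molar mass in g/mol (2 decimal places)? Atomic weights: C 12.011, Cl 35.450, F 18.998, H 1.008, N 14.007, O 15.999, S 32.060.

295.78 g/mol

First, the molecular formula is C14H14ClNO2S (counting implicit H from valence).
  C: 14 × 12.011 = 168.154
  Cl: 1 × 35.450 = 35.450
  H: 14 × 1.008 = 14.112
  N: 1 × 14.007 = 14.007
  O: 2 × 15.999 = 31.998
  S: 1 × 32.060 = 32.060
Sum: 14×12.011 + 1×35.450 + 14×1.008 + 1×14.007 + 2×15.999 + 1×32.060 = 295.781 → 295.78 g/mol.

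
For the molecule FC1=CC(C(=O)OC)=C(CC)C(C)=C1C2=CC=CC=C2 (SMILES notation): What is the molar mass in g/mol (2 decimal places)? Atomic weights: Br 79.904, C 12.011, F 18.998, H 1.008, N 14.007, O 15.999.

272.32 g/mol

First, the molecular formula is C17H17FO2 (counting implicit H from valence).
  C: 17 × 12.011 = 204.187
  F: 1 × 18.998 = 18.998
  H: 17 × 1.008 = 17.136
  O: 2 × 15.999 = 31.998
Sum: 17×12.011 + 1×18.998 + 17×1.008 + 2×15.999 = 272.319 → 272.32 g/mol.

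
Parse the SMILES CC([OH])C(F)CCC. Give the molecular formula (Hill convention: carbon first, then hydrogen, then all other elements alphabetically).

C6H13FO

Walk through each heavy atom and fill implicit hydrogens from standard valence (C 4, N 3, O 2, S 2, halogen 1):
  atom 1: C, bond orders sum to 1 (valence 4) → 3 H
  atom 2: C, bond orders sum to 3 (valence 4) → 1 H
  atom 3: O with explicit H count 1
  atom 4: C, bond orders sum to 3 (valence 4) → 1 H
  atom 5: F (halogen, monovalent) → 0 H
  atom 6: C, bond orders sum to 2 (valence 4) → 2 H
  atom 7: C, bond orders sum to 2 (valence 4) → 2 H
  atom 8: C, bond orders sum to 1 (valence 4) → 3 H
Totals → C:6, H:13, F:1, O:1.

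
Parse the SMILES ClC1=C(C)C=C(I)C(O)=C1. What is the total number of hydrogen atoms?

Walk through each heavy atom and fill implicit hydrogens from standard valence (C 4, N 3, O 2, S 2, halogen 1):
  atom 1: Cl (halogen, monovalent) → 0 H
  atom 2: C, bond orders sum to 4 (valence 4) → 0 H
  atom 3: C, bond orders sum to 4 (valence 4) → 0 H
  atom 4: C, bond orders sum to 1 (valence 4) → 3 H
  atom 5: C, bond orders sum to 3 (valence 4) → 1 H
  atom 6: C, bond orders sum to 4 (valence 4) → 0 H
  atom 7: I (halogen, monovalent) → 0 H
  atom 8: C, bond orders sum to 4 (valence 4) → 0 H
  atom 9: O, bond orders sum to 1 (valence 2) → 1 H
  atom 10: C, bond orders sum to 3 (valence 4) → 1 H
Total hydrogens: 6.

6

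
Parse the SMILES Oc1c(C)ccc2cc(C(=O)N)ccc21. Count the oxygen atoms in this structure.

2

Scan the SMILES for O atoms (remember two-letter symbols like Cl and Br are single atoms).
Oxygen count: 2.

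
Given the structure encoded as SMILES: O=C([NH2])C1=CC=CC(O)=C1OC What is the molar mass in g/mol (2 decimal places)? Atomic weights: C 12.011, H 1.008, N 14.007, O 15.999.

167.16 g/mol

First, the molecular formula is C8H9NO3 (counting implicit H from valence).
  C: 8 × 12.011 = 96.088
  H: 9 × 1.008 = 9.072
  N: 1 × 14.007 = 14.007
  O: 3 × 15.999 = 47.997
Sum: 8×12.011 + 9×1.008 + 1×14.007 + 3×15.999 = 167.164 → 167.16 g/mol.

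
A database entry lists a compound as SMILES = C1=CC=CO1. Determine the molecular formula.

Walk through each heavy atom and fill implicit hydrogens from standard valence (C 4, N 3, O 2, S 2, halogen 1):
  atom 1: C, bond orders sum to 3 (valence 4) → 1 H
  atom 2: C, bond orders sum to 3 (valence 4) → 1 H
  atom 3: C, bond orders sum to 3 (valence 4) → 1 H
  atom 4: C, bond orders sum to 3 (valence 4) → 1 H
  atom 5: O, bond orders sum to 2 (valence 2) → 0 H
Totals → C:4, H:4, O:1.

C4H4O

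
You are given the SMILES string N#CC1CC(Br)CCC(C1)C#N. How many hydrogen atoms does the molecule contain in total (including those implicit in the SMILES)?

Walk through each heavy atom and fill implicit hydrogens from standard valence (C 4, N 3, O 2, S 2, halogen 1):
  atom 1: N, bond orders sum to 3 (valence 3) → 0 H
  atom 2: C, bond orders sum to 4 (valence 4) → 0 H
  atom 3: C, bond orders sum to 3 (valence 4) → 1 H
  atom 4: C, bond orders sum to 2 (valence 4) → 2 H
  atom 5: C, bond orders sum to 3 (valence 4) → 1 H
  atom 6: Br (halogen, monovalent) → 0 H
  atom 7: C, bond orders sum to 2 (valence 4) → 2 H
  atom 8: C, bond orders sum to 2 (valence 4) → 2 H
  atom 9: C, bond orders sum to 3 (valence 4) → 1 H
  atom 10: C, bond orders sum to 2 (valence 4) → 2 H
  atom 11: C, bond orders sum to 4 (valence 4) → 0 H
  atom 12: N, bond orders sum to 3 (valence 3) → 0 H
Total hydrogens: 11.

11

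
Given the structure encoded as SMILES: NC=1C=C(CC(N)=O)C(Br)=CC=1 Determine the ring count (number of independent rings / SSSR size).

In SMILES, each pair of matching ring-closure digits denotes one ring-closing bond; the number of such bonds equals the number of independent rings.
Ring-closure bonds here: 1.

1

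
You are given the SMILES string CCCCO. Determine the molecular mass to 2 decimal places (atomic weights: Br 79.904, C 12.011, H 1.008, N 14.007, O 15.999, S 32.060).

74.12 g/mol

First, the molecular formula is C4H10O (counting implicit H from valence).
  C: 4 × 12.011 = 48.044
  H: 10 × 1.008 = 10.080
  O: 1 × 15.999 = 15.999
Sum: 4×12.011 + 10×1.008 + 1×15.999 = 74.123 → 74.12 g/mol.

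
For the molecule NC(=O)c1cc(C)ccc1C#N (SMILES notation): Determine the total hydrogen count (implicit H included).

8

Walk through each heavy atom and fill implicit hydrogens from standard valence (C 4, N 3, O 2, S 2, halogen 1); for lowercase aromatic atoms, an aromatic c carries 1 H when it has two neighbours and 0 H with three, and aromatic n carries 0 H:
  atom 1: N, bond orders sum to 1 (valence 3) → 2 H
  atom 2: C, bond orders sum to 4 (valence 4) → 0 H
  atom 3: O, bond orders sum to 2 (valence 2) → 0 H
  atom 4: aromatic c, 3 neighbours → 0 H
  atom 5: aromatic c, 2 neighbours → 1 H
  atom 6: aromatic c, 3 neighbours → 0 H
  atom 7: C, bond orders sum to 1 (valence 4) → 3 H
  atom 8: aromatic c, 2 neighbours → 1 H
  atom 9: aromatic c, 2 neighbours → 1 H
  atom 10: aromatic c, 3 neighbours → 0 H
  atom 11: C, bond orders sum to 4 (valence 4) → 0 H
  atom 12: N, bond orders sum to 3 (valence 3) → 0 H
Total hydrogens: 8.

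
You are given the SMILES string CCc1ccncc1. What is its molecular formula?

Walk through each heavy atom and fill implicit hydrogens from standard valence (C 4, N 3, O 2, S 2, halogen 1); for lowercase aromatic atoms, an aromatic c carries 1 H when it has two neighbours and 0 H with three, and aromatic n carries 0 H:
  atom 1: C, bond orders sum to 1 (valence 4) → 3 H
  atom 2: C, bond orders sum to 2 (valence 4) → 2 H
  atom 3: aromatic c, 3 neighbours → 0 H
  atom 4: aromatic c, 2 neighbours → 1 H
  atom 5: aromatic c, 2 neighbours → 1 H
  atom 6: aromatic n, 2 neighbours → 0 H
  atom 7: aromatic c, 2 neighbours → 1 H
  atom 8: aromatic c, 2 neighbours → 1 H
Totals → C:7, H:9, N:1.

C7H9N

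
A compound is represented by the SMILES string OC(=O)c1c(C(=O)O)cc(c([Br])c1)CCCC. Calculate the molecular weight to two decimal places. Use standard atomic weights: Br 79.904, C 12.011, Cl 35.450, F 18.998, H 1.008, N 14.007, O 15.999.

First, the molecular formula is C12H13BrO4 (counting implicit H from valence).
  Br: 1 × 79.904 = 79.904
  C: 12 × 12.011 = 144.132
  H: 13 × 1.008 = 13.104
  O: 4 × 15.999 = 63.996
Sum: 1×79.904 + 12×12.011 + 13×1.008 + 4×15.999 = 301.136 → 301.14 g/mol.

301.14 g/mol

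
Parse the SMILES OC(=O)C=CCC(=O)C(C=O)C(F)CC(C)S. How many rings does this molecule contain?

In SMILES, each pair of matching ring-closure digits denotes one ring-closing bond; the number of such bonds equals the number of independent rings.
Ring-closure bonds here: 0.

0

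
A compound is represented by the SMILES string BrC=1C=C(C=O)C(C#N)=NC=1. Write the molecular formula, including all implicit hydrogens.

C7H3BrN2O

Walk through each heavy atom and fill implicit hydrogens from standard valence (C 4, N 3, O 2, S 2, halogen 1):
  atom 1: Br (halogen, monovalent) → 0 H
  atom 2: C, bond orders sum to 4 (valence 4) → 0 H
  atom 3: C, bond orders sum to 3 (valence 4) → 1 H
  atom 4: C, bond orders sum to 4 (valence 4) → 0 H
  atom 5: C, bond orders sum to 3 (valence 4) → 1 H
  atom 6: O, bond orders sum to 2 (valence 2) → 0 H
  atom 7: C, bond orders sum to 4 (valence 4) → 0 H
  atom 8: C, bond orders sum to 4 (valence 4) → 0 H
  atom 9: N, bond orders sum to 3 (valence 3) → 0 H
  atom 10: N, bond orders sum to 3 (valence 3) → 0 H
  atom 11: C, bond orders sum to 3 (valence 4) → 1 H
Totals → C:7, H:3, Br:1, N:2, O:1.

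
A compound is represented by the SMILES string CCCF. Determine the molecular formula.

C3H7F

Walk through each heavy atom and fill implicit hydrogens from standard valence (C 4, N 3, O 2, S 2, halogen 1):
  atom 1: C, bond orders sum to 1 (valence 4) → 3 H
  atom 2: C, bond orders sum to 2 (valence 4) → 2 H
  atom 3: C, bond orders sum to 2 (valence 4) → 2 H
  atom 4: F (halogen, monovalent) → 0 H
Totals → C:3, H:7, F:1.
In Hill order: C3H7F.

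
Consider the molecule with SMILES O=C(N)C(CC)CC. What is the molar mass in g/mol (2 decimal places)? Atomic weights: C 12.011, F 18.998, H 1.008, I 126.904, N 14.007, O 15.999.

115.18 g/mol

First, the molecular formula is C6H13NO (counting implicit H from valence).
  C: 6 × 12.011 = 72.066
  H: 13 × 1.008 = 13.104
  N: 1 × 14.007 = 14.007
  O: 1 × 15.999 = 15.999
Sum: 6×12.011 + 13×1.008 + 1×14.007 + 1×15.999 = 115.176 → 115.18 g/mol.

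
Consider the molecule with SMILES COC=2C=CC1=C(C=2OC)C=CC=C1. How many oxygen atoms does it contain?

2

Scan the SMILES for O atoms (remember two-letter symbols like Cl and Br are single atoms).
Oxygen count: 2.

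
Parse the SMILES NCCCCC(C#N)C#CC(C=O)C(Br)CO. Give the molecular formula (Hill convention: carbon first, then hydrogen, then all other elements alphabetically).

C12H17BrN2O2

Walk through each heavy atom and fill implicit hydrogens from standard valence (C 4, N 3, O 2, S 2, halogen 1):
  atom 1: N, bond orders sum to 1 (valence 3) → 2 H
  atom 2: C, bond orders sum to 2 (valence 4) → 2 H
  atom 3: C, bond orders sum to 2 (valence 4) → 2 H
  atom 4: C, bond orders sum to 2 (valence 4) → 2 H
  atom 5: C, bond orders sum to 2 (valence 4) → 2 H
  atom 6: C, bond orders sum to 3 (valence 4) → 1 H
  atom 7: C, bond orders sum to 4 (valence 4) → 0 H
  atom 8: N, bond orders sum to 3 (valence 3) → 0 H
  atom 9: C, bond orders sum to 4 (valence 4) → 0 H
  atom 10: C, bond orders sum to 4 (valence 4) → 0 H
  atom 11: C, bond orders sum to 3 (valence 4) → 1 H
  atom 12: C, bond orders sum to 3 (valence 4) → 1 H
  atom 13: O, bond orders sum to 2 (valence 2) → 0 H
  atom 14: C, bond orders sum to 3 (valence 4) → 1 H
  atom 15: Br (halogen, monovalent) → 0 H
  atom 16: C, bond orders sum to 2 (valence 4) → 2 H
  atom 17: O, bond orders sum to 1 (valence 2) → 1 H
Totals → C:12, H:17, Br:1, N:2, O:2.
In Hill order: C12H17BrN2O2.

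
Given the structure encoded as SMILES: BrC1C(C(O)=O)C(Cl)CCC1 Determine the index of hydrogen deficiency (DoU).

Degree of unsaturation = (number of rings) + (number of π bonds).
Ring closures in the SMILES: 1.
π bonds: 1 double bond (each 1 DoU) → 1 DoU from unsaturation.
Total DoU = 1 + 1 = 2.

2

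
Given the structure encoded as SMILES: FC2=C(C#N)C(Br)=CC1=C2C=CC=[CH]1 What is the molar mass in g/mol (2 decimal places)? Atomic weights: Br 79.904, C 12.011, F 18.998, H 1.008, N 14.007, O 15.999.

First, the molecular formula is C11H5BrFN (counting implicit H from valence).
  Br: 1 × 79.904 = 79.904
  C: 11 × 12.011 = 132.121
  F: 1 × 18.998 = 18.998
  H: 5 × 1.008 = 5.040
  N: 1 × 14.007 = 14.007
Sum: 1×79.904 + 11×12.011 + 1×18.998 + 5×1.008 + 1×14.007 = 250.070 → 250.07 g/mol.

250.07 g/mol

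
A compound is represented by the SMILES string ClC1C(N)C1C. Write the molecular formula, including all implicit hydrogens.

C4H8ClN

Walk through each heavy atom and fill implicit hydrogens from standard valence (C 4, N 3, O 2, S 2, halogen 1):
  atom 1: Cl (halogen, monovalent) → 0 H
  atom 2: C, bond orders sum to 3 (valence 4) → 1 H
  atom 3: C, bond orders sum to 3 (valence 4) → 1 H
  atom 4: N, bond orders sum to 1 (valence 3) → 2 H
  atom 5: C, bond orders sum to 3 (valence 4) → 1 H
  atom 6: C, bond orders sum to 1 (valence 4) → 3 H
Totals → C:4, H:8, Cl:1, N:1.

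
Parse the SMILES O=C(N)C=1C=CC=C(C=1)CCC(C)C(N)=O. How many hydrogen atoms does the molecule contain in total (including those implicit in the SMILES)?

16

Walk through each heavy atom and fill implicit hydrogens from standard valence (C 4, N 3, O 2, S 2, halogen 1):
  atom 1: O, bond orders sum to 2 (valence 2) → 0 H
  atom 2: C, bond orders sum to 4 (valence 4) → 0 H
  atom 3: N, bond orders sum to 1 (valence 3) → 2 H
  atom 4: C, bond orders sum to 4 (valence 4) → 0 H
  atom 5: C, bond orders sum to 3 (valence 4) → 1 H
  atom 6: C, bond orders sum to 3 (valence 4) → 1 H
  atom 7: C, bond orders sum to 3 (valence 4) → 1 H
  atom 8: C, bond orders sum to 4 (valence 4) → 0 H
  atom 9: C, bond orders sum to 3 (valence 4) → 1 H
  atom 10: C, bond orders sum to 2 (valence 4) → 2 H
  atom 11: C, bond orders sum to 2 (valence 4) → 2 H
  atom 12: C, bond orders sum to 3 (valence 4) → 1 H
  atom 13: C, bond orders sum to 1 (valence 4) → 3 H
  atom 14: C, bond orders sum to 4 (valence 4) → 0 H
  atom 15: N, bond orders sum to 1 (valence 3) → 2 H
  atom 16: O, bond orders sum to 2 (valence 2) → 0 H
Total hydrogens: 16.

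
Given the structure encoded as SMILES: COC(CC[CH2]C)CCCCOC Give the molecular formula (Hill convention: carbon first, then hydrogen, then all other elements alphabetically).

Walk through each heavy atom and fill implicit hydrogens from standard valence (C 4, N 3, O 2, S 2, halogen 1):
  atom 1: C, bond orders sum to 1 (valence 4) → 3 H
  atom 2: O, bond orders sum to 2 (valence 2) → 0 H
  atom 3: C, bond orders sum to 3 (valence 4) → 1 H
  atom 4: C, bond orders sum to 2 (valence 4) → 2 H
  atom 5: C, bond orders sum to 2 (valence 4) → 2 H
  atom 6: C with explicit H count 2
  atom 7: C, bond orders sum to 1 (valence 4) → 3 H
  atom 8: C, bond orders sum to 2 (valence 4) → 2 H
  atom 9: C, bond orders sum to 2 (valence 4) → 2 H
  atom 10: C, bond orders sum to 2 (valence 4) → 2 H
  atom 11: C, bond orders sum to 2 (valence 4) → 2 H
  atom 12: O, bond orders sum to 2 (valence 2) → 0 H
  atom 13: C, bond orders sum to 1 (valence 4) → 3 H
Totals → C:11, H:24, O:2.
In Hill order: C11H24O2.

C11H24O2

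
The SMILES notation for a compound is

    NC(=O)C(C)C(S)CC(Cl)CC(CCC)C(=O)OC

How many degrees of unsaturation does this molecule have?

2

Molecular formula: C13H24ClNO3S.
DoU = (2C + 2 + N − H − X) / 2, where X is the halogen count and O/S are ignored.
    = (2·13 + 2 + 1 − 24 − 1) / 2 = 4 / 2 = 2.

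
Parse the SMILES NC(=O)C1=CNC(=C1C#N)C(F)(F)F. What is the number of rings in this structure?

1

In SMILES, each pair of matching ring-closure digits denotes one ring-closing bond; the number of such bonds equals the number of independent rings.
Ring-closure bonds here: 1.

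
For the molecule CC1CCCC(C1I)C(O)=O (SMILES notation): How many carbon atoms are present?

8

Count every carbon token in the SMILES (each C, including those in ring-closure positions and inside branches).
Carbon count: 8.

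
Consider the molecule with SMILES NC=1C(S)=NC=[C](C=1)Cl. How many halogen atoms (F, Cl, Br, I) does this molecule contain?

Halogen atoms appear at heavy-atom position 9 (1×Cl).
Other groups present: 1 primary amine, 1 thiol.
Halogen count: 1.

1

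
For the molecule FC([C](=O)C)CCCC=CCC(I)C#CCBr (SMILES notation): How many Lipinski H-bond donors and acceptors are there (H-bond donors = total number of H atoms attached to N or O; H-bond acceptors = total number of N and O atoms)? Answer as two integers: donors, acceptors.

0, 1

Donors: find every N or O and count the H atoms it carries.
  atom 4 (O): bond orders sum to 2 → 0 H
Lipinski HBD = 0.
Acceptors: N atoms = 0, O atoms = 1 → HBA = 1.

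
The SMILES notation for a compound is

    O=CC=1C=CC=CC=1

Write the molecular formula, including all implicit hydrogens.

C7H6O

Walk through each heavy atom and fill implicit hydrogens from standard valence (C 4, N 3, O 2, S 2, halogen 1):
  atom 1: O, bond orders sum to 2 (valence 2) → 0 H
  atom 2: C, bond orders sum to 3 (valence 4) → 1 H
  atom 3: C, bond orders sum to 4 (valence 4) → 0 H
  atom 4: C, bond orders sum to 3 (valence 4) → 1 H
  atom 5: C, bond orders sum to 3 (valence 4) → 1 H
  atom 6: C, bond orders sum to 3 (valence 4) → 1 H
  atom 7: C, bond orders sum to 3 (valence 4) → 1 H
  atom 8: C, bond orders sum to 3 (valence 4) → 1 H
Totals → C:7, H:6, O:1.
In Hill order: C7H6O.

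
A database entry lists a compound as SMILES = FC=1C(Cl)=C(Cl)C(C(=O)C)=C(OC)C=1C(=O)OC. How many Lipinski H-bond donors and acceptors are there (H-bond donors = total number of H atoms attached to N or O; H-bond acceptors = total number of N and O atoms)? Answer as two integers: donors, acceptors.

Donors: find every N or O and count the H atoms it carries.
  atom 9 (O): bond orders sum to 2 → 0 H
  atom 12 (O): bond orders sum to 2 → 0 H
  atom 16 (O): bond orders sum to 2 → 0 H
  atom 17 (O): bond orders sum to 2 → 0 H
Lipinski HBD = 0.
Acceptors: N atoms = 0, O atoms = 4 → HBA = 4.

0, 4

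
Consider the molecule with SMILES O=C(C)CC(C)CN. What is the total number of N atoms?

Scan the SMILES for N atoms (remember two-letter symbols like Cl and Br are single atoms).
Nitrogen count: 1.

1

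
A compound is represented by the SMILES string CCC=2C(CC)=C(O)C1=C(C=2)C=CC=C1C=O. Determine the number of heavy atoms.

17

Every atom symbol written in the SMILES (organic subset) is one heavy atom; implicit H are not written.
Heavy atoms by element → C:15, O:2.
Total: 17.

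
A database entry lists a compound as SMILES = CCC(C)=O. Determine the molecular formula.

C4H8O

Walk through each heavy atom and fill implicit hydrogens from standard valence (C 4, N 3, O 2, S 2, halogen 1):
  atom 1: C, bond orders sum to 1 (valence 4) → 3 H
  atom 2: C, bond orders sum to 2 (valence 4) → 2 H
  atom 3: C, bond orders sum to 4 (valence 4) → 0 H
  atom 4: C, bond orders sum to 1 (valence 4) → 3 H
  atom 5: O, bond orders sum to 2 (valence 2) → 0 H
Totals → C:4, H:8, O:1.
In Hill order: C4H8O.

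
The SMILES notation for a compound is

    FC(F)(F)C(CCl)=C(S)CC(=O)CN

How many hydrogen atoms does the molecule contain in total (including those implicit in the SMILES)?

Walk through each heavy atom and fill implicit hydrogens from standard valence (C 4, N 3, O 2, S 2, halogen 1):
  atom 1: F (halogen, monovalent) → 0 H
  atom 2: C, bond orders sum to 4 (valence 4) → 0 H
  atom 3: F (halogen, monovalent) → 0 H
  atom 4: F (halogen, monovalent) → 0 H
  atom 5: C, bond orders sum to 4 (valence 4) → 0 H
  atom 6: C, bond orders sum to 2 (valence 4) → 2 H
  atom 7: Cl (halogen, monovalent) → 0 H
  atom 8: C, bond orders sum to 4 (valence 4) → 0 H
  atom 9: S, bond orders sum to 1 (valence 2) → 1 H
  atom 10: C, bond orders sum to 2 (valence 4) → 2 H
  atom 11: C, bond orders sum to 4 (valence 4) → 0 H
  atom 12: O, bond orders sum to 2 (valence 2) → 0 H
  atom 13: C, bond orders sum to 2 (valence 4) → 2 H
  atom 14: N, bond orders sum to 1 (valence 3) → 2 H
Total hydrogens: 9.

9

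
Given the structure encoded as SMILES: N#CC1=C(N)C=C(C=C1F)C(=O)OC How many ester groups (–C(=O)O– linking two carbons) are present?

The ester motif appears at heavy-atom position 11 in the SMILES.
Other groups present: 1 nitrile, 1 primary amine.
Ester count: 1.

1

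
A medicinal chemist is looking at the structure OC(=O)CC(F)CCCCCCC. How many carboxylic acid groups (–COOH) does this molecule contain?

1

The carboxylic acid motif appears at heavy-atom position 2 in the SMILES.
Carboxylic acid count: 1.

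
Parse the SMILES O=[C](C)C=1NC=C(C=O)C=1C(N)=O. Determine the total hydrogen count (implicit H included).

8

Walk through each heavy atom and fill implicit hydrogens from standard valence (C 4, N 3, O 2, S 2, halogen 1):
  atom 1: O, bond orders sum to 2 (valence 2) → 0 H
  atom 2: C with explicit H count 0
  atom 3: C, bond orders sum to 1 (valence 4) → 3 H
  atom 4: C, bond orders sum to 4 (valence 4) → 0 H
  atom 5: N, bond orders sum to 2 (valence 3) → 1 H
  atom 6: C, bond orders sum to 3 (valence 4) → 1 H
  atom 7: C, bond orders sum to 4 (valence 4) → 0 H
  atom 8: C, bond orders sum to 3 (valence 4) → 1 H
  atom 9: O, bond orders sum to 2 (valence 2) → 0 H
  atom 10: C, bond orders sum to 4 (valence 4) → 0 H
  atom 11: C, bond orders sum to 4 (valence 4) → 0 H
  atom 12: N, bond orders sum to 1 (valence 3) → 2 H
  atom 13: O, bond orders sum to 2 (valence 2) → 0 H
Total hydrogens: 8.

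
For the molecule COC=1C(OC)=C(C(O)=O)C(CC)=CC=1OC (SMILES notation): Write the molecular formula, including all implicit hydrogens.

Walk through each heavy atom and fill implicit hydrogens from standard valence (C 4, N 3, O 2, S 2, halogen 1):
  atom 1: C, bond orders sum to 1 (valence 4) → 3 H
  atom 2: O, bond orders sum to 2 (valence 2) → 0 H
  atom 3: C, bond orders sum to 4 (valence 4) → 0 H
  atom 4: C, bond orders sum to 4 (valence 4) → 0 H
  atom 5: O, bond orders sum to 2 (valence 2) → 0 H
  atom 6: C, bond orders sum to 1 (valence 4) → 3 H
  atom 7: C, bond orders sum to 4 (valence 4) → 0 H
  atom 8: C, bond orders sum to 4 (valence 4) → 0 H
  atom 9: O, bond orders sum to 1 (valence 2) → 1 H
  atom 10: O, bond orders sum to 2 (valence 2) → 0 H
  atom 11: C, bond orders sum to 4 (valence 4) → 0 H
  atom 12: C, bond orders sum to 2 (valence 4) → 2 H
  atom 13: C, bond orders sum to 1 (valence 4) → 3 H
  atom 14: C, bond orders sum to 3 (valence 4) → 1 H
  atom 15: C, bond orders sum to 4 (valence 4) → 0 H
  atom 16: O, bond orders sum to 2 (valence 2) → 0 H
  atom 17: C, bond orders sum to 1 (valence 4) → 3 H
Totals → C:12, H:16, O:5.
In Hill order: C12H16O5.

C12H16O5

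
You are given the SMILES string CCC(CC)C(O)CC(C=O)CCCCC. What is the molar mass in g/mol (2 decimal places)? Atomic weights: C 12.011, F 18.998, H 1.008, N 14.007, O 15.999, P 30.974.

228.38 g/mol

First, the molecular formula is C14H28O2 (counting implicit H from valence).
  C: 14 × 12.011 = 168.154
  H: 28 × 1.008 = 28.224
  O: 2 × 15.999 = 31.998
Sum: 14×12.011 + 28×1.008 + 2×15.999 = 228.376 → 228.38 g/mol.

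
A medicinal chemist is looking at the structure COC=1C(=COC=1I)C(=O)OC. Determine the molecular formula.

Walk through each heavy atom and fill implicit hydrogens from standard valence (C 4, N 3, O 2, S 2, halogen 1):
  atom 1: C, bond orders sum to 1 (valence 4) → 3 H
  atom 2: O, bond orders sum to 2 (valence 2) → 0 H
  atom 3: C, bond orders sum to 4 (valence 4) → 0 H
  atom 4: C, bond orders sum to 4 (valence 4) → 0 H
  atom 5: C, bond orders sum to 3 (valence 4) → 1 H
  atom 6: O, bond orders sum to 2 (valence 2) → 0 H
  atom 7: C, bond orders sum to 4 (valence 4) → 0 H
  atom 8: I (halogen, monovalent) → 0 H
  atom 9: C, bond orders sum to 4 (valence 4) → 0 H
  atom 10: O, bond orders sum to 2 (valence 2) → 0 H
  atom 11: O, bond orders sum to 2 (valence 2) → 0 H
  atom 12: C, bond orders sum to 1 (valence 4) → 3 H
Totals → C:7, H:7, I:1, O:4.
In Hill order: C7H7IO4.

C7H7IO4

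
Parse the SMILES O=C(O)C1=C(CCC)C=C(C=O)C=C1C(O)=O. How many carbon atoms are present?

12

Count every carbon token in the SMILES (each C, including those in ring-closure positions and inside branches).
Carbon count: 12.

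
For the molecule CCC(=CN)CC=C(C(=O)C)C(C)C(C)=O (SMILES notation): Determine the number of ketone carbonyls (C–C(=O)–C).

The ketone motif appears at heavy-atom positions 9, 14 in the SMILES.
Other groups present: 2 alkene, 1 primary amine.
Ketone count: 2.

2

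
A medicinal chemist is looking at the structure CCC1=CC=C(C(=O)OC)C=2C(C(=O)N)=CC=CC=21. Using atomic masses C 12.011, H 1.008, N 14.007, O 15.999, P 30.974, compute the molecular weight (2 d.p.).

257.29 g/mol

First, the molecular formula is C15H15NO3 (counting implicit H from valence).
  C: 15 × 12.011 = 180.165
  H: 15 × 1.008 = 15.120
  N: 1 × 14.007 = 14.007
  O: 3 × 15.999 = 47.997
Sum: 15×12.011 + 15×1.008 + 1×14.007 + 3×15.999 = 257.289 → 257.29 g/mol.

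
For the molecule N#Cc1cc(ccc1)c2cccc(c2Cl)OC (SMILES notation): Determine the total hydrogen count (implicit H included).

Walk through each heavy atom and fill implicit hydrogens from standard valence (C 4, N 3, O 2, S 2, halogen 1); for lowercase aromatic atoms, an aromatic c carries 1 H when it has two neighbours and 0 H with three, and aromatic n carries 0 H:
  atom 1: N, bond orders sum to 3 (valence 3) → 0 H
  atom 2: C, bond orders sum to 4 (valence 4) → 0 H
  atom 3: aromatic c, 3 neighbours → 0 H
  atom 4: aromatic c, 2 neighbours → 1 H
  atom 5: aromatic c, 3 neighbours → 0 H
  atom 6: aromatic c, 2 neighbours → 1 H
  atom 7: aromatic c, 2 neighbours → 1 H
  atom 8: aromatic c, 2 neighbours → 1 H
  atom 9: aromatic c, 3 neighbours → 0 H
  atom 10: aromatic c, 2 neighbours → 1 H
  atom 11: aromatic c, 2 neighbours → 1 H
  atom 12: aromatic c, 2 neighbours → 1 H
  atom 13: aromatic c, 3 neighbours → 0 H
  atom 14: aromatic c, 3 neighbours → 0 H
  atom 15: Cl (halogen, monovalent) → 0 H
  atom 16: O, bond orders sum to 2 (valence 2) → 0 H
  atom 17: C, bond orders sum to 1 (valence 4) → 3 H
Total hydrogens: 10.

10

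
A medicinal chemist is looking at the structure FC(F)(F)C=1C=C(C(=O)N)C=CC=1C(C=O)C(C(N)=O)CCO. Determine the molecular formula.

C14H15F3N2O4

Walk through each heavy atom and fill implicit hydrogens from standard valence (C 4, N 3, O 2, S 2, halogen 1):
  atom 1: F (halogen, monovalent) → 0 H
  atom 2: C, bond orders sum to 4 (valence 4) → 0 H
  atom 3: F (halogen, monovalent) → 0 H
  atom 4: F (halogen, monovalent) → 0 H
  atom 5: C, bond orders sum to 4 (valence 4) → 0 H
  atom 6: C, bond orders sum to 3 (valence 4) → 1 H
  atom 7: C, bond orders sum to 4 (valence 4) → 0 H
  atom 8: C, bond orders sum to 4 (valence 4) → 0 H
  atom 9: O, bond orders sum to 2 (valence 2) → 0 H
  atom 10: N, bond orders sum to 1 (valence 3) → 2 H
  atom 11: C, bond orders sum to 3 (valence 4) → 1 H
  atom 12: C, bond orders sum to 3 (valence 4) → 1 H
  atom 13: C, bond orders sum to 4 (valence 4) → 0 H
  atom 14: C, bond orders sum to 3 (valence 4) → 1 H
  atom 15: C, bond orders sum to 3 (valence 4) → 1 H
  atom 16: O, bond orders sum to 2 (valence 2) → 0 H
  atom 17: C, bond orders sum to 3 (valence 4) → 1 H
  atom 18: C, bond orders sum to 4 (valence 4) → 0 H
  atom 19: N, bond orders sum to 1 (valence 3) → 2 H
  atom 20: O, bond orders sum to 2 (valence 2) → 0 H
  atom 21: C, bond orders sum to 2 (valence 4) → 2 H
  atom 22: C, bond orders sum to 2 (valence 4) → 2 H
  atom 23: O, bond orders sum to 1 (valence 2) → 1 H
Totals → C:14, H:15, F:3, N:2, O:4.
In Hill order: C14H15F3N2O4.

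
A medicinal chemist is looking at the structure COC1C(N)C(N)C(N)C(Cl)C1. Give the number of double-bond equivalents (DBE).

1

Molecular formula: C7H16ClN3O.
DoU = (2C + 2 + N − H − X) / 2, where X is the halogen count and O/S are ignored.
    = (2·7 + 2 + 3 − 16 − 1) / 2 = 2 / 2 = 1.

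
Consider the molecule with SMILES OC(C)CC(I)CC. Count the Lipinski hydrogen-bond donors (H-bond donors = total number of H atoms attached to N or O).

1

Donors: find every N or O and count the H atoms it carries.
  atom 1 (O): bond orders sum to 1 → 1 H
Lipinski HBD = 1.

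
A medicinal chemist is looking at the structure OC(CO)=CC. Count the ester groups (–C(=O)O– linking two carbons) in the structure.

0

Scan the SMILES for the ester motif — none present.
Groups that are present: 1 alkene, 2 hydroxyl.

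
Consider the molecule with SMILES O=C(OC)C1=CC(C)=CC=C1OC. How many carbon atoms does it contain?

10

Count every carbon token in the SMILES (each C, including those in ring-closure positions and inside branches).
Carbon count: 10.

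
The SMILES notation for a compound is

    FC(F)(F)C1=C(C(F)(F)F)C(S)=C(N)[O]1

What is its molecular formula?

Walk through each heavy atom and fill implicit hydrogens from standard valence (C 4, N 3, O 2, S 2, halogen 1):
  atom 1: F (halogen, monovalent) → 0 H
  atom 2: C, bond orders sum to 4 (valence 4) → 0 H
  atom 3: F (halogen, monovalent) → 0 H
  atom 4: F (halogen, monovalent) → 0 H
  atom 5: C, bond orders sum to 4 (valence 4) → 0 H
  atom 6: C, bond orders sum to 4 (valence 4) → 0 H
  atom 7: C, bond orders sum to 4 (valence 4) → 0 H
  atom 8: F (halogen, monovalent) → 0 H
  atom 9: F (halogen, monovalent) → 0 H
  atom 10: F (halogen, monovalent) → 0 H
  atom 11: C, bond orders sum to 4 (valence 4) → 0 H
  atom 12: S, bond orders sum to 1 (valence 2) → 1 H
  atom 13: C, bond orders sum to 4 (valence 4) → 0 H
  atom 14: N, bond orders sum to 1 (valence 3) → 2 H
  atom 15: O with explicit H count 0
Totals → C:6, H:3, F:6, N:1, O:1, S:1.
In Hill order: C6H3F6NOS.

C6H3F6NOS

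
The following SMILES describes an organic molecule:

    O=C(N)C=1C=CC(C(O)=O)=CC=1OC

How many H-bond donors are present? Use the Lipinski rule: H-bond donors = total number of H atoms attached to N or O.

Donors: find every N or O and count the H atoms it carries.
  atom 1 (O): bond orders sum to 2 → 0 H
  atom 3 (N): bond orders sum to 1 → 2 H
  atom 9 (O): bond orders sum to 1 → 1 H
  atom 10 (O): bond orders sum to 2 → 0 H
  atom 13 (O): bond orders sum to 2 → 0 H
Lipinski HBD = 3.

3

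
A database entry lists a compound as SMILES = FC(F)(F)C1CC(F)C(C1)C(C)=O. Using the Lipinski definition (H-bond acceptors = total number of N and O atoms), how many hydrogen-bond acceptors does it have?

1

N atoms: 0; O atoms: 1.
Lipinski HBA = 0 + 1 = 1.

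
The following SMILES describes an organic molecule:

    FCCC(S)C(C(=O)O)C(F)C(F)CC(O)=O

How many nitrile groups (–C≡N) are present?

Scan the SMILES for the nitrile motif — none present.
Groups that are present: 2 carboxylic acid, 1 thiol.

0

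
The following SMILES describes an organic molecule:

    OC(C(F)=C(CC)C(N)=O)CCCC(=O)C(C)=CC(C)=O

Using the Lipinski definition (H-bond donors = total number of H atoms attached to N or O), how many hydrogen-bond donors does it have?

Donors: find every N or O and count the H atoms it carries.
  atom 1 (O): bond orders sum to 1 → 1 H
  atom 9 (N): bond orders sum to 1 → 2 H
  atom 10 (O): bond orders sum to 2 → 0 H
  atom 15 (O): bond orders sum to 2 → 0 H
  atom 21 (O): bond orders sum to 2 → 0 H
Lipinski HBD = 3.

3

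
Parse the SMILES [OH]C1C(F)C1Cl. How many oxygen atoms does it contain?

Scan the SMILES for O atoms (remember two-letter symbols like Cl and Br are single atoms).
Oxygen count: 1.

1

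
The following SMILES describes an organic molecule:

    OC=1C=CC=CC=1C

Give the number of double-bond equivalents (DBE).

4

Molecular formula: C7H8O.
DoU = (2C + 2 + N − H − X) / 2, where X is the halogen count and O/S are ignored.
    = (2·7 + 2 + 0 − 8 − 0) / 2 = 8 / 2 = 4.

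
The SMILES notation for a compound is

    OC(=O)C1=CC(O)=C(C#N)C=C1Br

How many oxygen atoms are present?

Scan the SMILES for O atoms (remember two-letter symbols like Cl and Br are single atoms).
Oxygen count: 3.

3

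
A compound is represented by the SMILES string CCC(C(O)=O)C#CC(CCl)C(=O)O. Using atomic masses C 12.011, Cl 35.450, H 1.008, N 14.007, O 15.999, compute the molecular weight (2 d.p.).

First, the molecular formula is C9H11ClO4 (counting implicit H from valence).
  C: 9 × 12.011 = 108.099
  Cl: 1 × 35.450 = 35.450
  H: 11 × 1.008 = 11.088
  O: 4 × 15.999 = 63.996
Sum: 9×12.011 + 1×35.450 + 11×1.008 + 4×15.999 = 218.633 → 218.63 g/mol.

218.63 g/mol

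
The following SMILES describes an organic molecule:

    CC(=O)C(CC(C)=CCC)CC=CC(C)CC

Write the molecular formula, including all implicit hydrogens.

C16H28O

Walk through each heavy atom and fill implicit hydrogens from standard valence (C 4, N 3, O 2, S 2, halogen 1):
  atom 1: C, bond orders sum to 1 (valence 4) → 3 H
  atom 2: C, bond orders sum to 4 (valence 4) → 0 H
  atom 3: O, bond orders sum to 2 (valence 2) → 0 H
  atom 4: C, bond orders sum to 3 (valence 4) → 1 H
  atom 5: C, bond orders sum to 2 (valence 4) → 2 H
  atom 6: C, bond orders sum to 4 (valence 4) → 0 H
  atom 7: C, bond orders sum to 1 (valence 4) → 3 H
  atom 8: C, bond orders sum to 3 (valence 4) → 1 H
  atom 9: C, bond orders sum to 2 (valence 4) → 2 H
  atom 10: C, bond orders sum to 1 (valence 4) → 3 H
  atom 11: C, bond orders sum to 2 (valence 4) → 2 H
  atom 12: C, bond orders sum to 3 (valence 4) → 1 H
  atom 13: C, bond orders sum to 3 (valence 4) → 1 H
  atom 14: C, bond orders sum to 3 (valence 4) → 1 H
  atom 15: C, bond orders sum to 1 (valence 4) → 3 H
  atom 16: C, bond orders sum to 2 (valence 4) → 2 H
  atom 17: C, bond orders sum to 1 (valence 4) → 3 H
Totals → C:16, H:28, O:1.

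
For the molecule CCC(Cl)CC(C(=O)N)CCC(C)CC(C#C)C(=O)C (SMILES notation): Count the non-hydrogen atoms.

Every atom symbol written in the SMILES (organic subset) is one heavy atom; implicit H are not written.
Heavy atoms by element → C:16, Cl:1, N:1, O:2.
Total: 20.

20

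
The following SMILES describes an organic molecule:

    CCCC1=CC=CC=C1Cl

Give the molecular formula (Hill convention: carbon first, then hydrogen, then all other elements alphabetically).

C9H11Cl

Walk through each heavy atom and fill implicit hydrogens from standard valence (C 4, N 3, O 2, S 2, halogen 1):
  atom 1: C, bond orders sum to 1 (valence 4) → 3 H
  atom 2: C, bond orders sum to 2 (valence 4) → 2 H
  atom 3: C, bond orders sum to 2 (valence 4) → 2 H
  atom 4: C, bond orders sum to 4 (valence 4) → 0 H
  atom 5: C, bond orders sum to 3 (valence 4) → 1 H
  atom 6: C, bond orders sum to 3 (valence 4) → 1 H
  atom 7: C, bond orders sum to 3 (valence 4) → 1 H
  atom 8: C, bond orders sum to 3 (valence 4) → 1 H
  atom 9: C, bond orders sum to 4 (valence 4) → 0 H
  atom 10: Cl (halogen, monovalent) → 0 H
Totals → C:9, H:11, Cl:1.
In Hill order: C9H11Cl.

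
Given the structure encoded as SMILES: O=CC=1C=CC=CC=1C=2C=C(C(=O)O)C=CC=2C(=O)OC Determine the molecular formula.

Walk through each heavy atom and fill implicit hydrogens from standard valence (C 4, N 3, O 2, S 2, halogen 1):
  atom 1: O, bond orders sum to 2 (valence 2) → 0 H
  atom 2: C, bond orders sum to 3 (valence 4) → 1 H
  atom 3: C, bond orders sum to 4 (valence 4) → 0 H
  atom 4: C, bond orders sum to 3 (valence 4) → 1 H
  atom 5: C, bond orders sum to 3 (valence 4) → 1 H
  atom 6: C, bond orders sum to 3 (valence 4) → 1 H
  atom 7: C, bond orders sum to 3 (valence 4) → 1 H
  atom 8: C, bond orders sum to 4 (valence 4) → 0 H
  atom 9: C, bond orders sum to 4 (valence 4) → 0 H
  atom 10: C, bond orders sum to 3 (valence 4) → 1 H
  atom 11: C, bond orders sum to 4 (valence 4) → 0 H
  atom 12: C, bond orders sum to 4 (valence 4) → 0 H
  atom 13: O, bond orders sum to 2 (valence 2) → 0 H
  atom 14: O, bond orders sum to 1 (valence 2) → 1 H
  atom 15: C, bond orders sum to 3 (valence 4) → 1 H
  atom 16: C, bond orders sum to 3 (valence 4) → 1 H
  atom 17: C, bond orders sum to 4 (valence 4) → 0 H
  atom 18: C, bond orders sum to 4 (valence 4) → 0 H
  atom 19: O, bond orders sum to 2 (valence 2) → 0 H
  atom 20: O, bond orders sum to 2 (valence 2) → 0 H
  atom 21: C, bond orders sum to 1 (valence 4) → 3 H
Totals → C:16, H:12, O:5.
In Hill order: C16H12O5.

C16H12O5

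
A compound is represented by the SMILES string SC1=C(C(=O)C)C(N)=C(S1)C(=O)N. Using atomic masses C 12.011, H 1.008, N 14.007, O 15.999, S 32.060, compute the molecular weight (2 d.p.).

First, the molecular formula is C7H8N2O2S2 (counting implicit H from valence).
  C: 7 × 12.011 = 84.077
  H: 8 × 1.008 = 8.064
  N: 2 × 14.007 = 28.014
  O: 2 × 15.999 = 31.998
  S: 2 × 32.060 = 64.120
Sum: 7×12.011 + 8×1.008 + 2×14.007 + 2×15.999 + 2×32.060 = 216.273 → 216.27 g/mol.

216.27 g/mol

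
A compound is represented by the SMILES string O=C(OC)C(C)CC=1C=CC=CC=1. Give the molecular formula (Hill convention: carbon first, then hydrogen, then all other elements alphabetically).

C11H14O2

Walk through each heavy atom and fill implicit hydrogens from standard valence (C 4, N 3, O 2, S 2, halogen 1):
  atom 1: O, bond orders sum to 2 (valence 2) → 0 H
  atom 2: C, bond orders sum to 4 (valence 4) → 0 H
  atom 3: O, bond orders sum to 2 (valence 2) → 0 H
  atom 4: C, bond orders sum to 1 (valence 4) → 3 H
  atom 5: C, bond orders sum to 3 (valence 4) → 1 H
  atom 6: C, bond orders sum to 1 (valence 4) → 3 H
  atom 7: C, bond orders sum to 2 (valence 4) → 2 H
  atom 8: C, bond orders sum to 4 (valence 4) → 0 H
  atom 9: C, bond orders sum to 3 (valence 4) → 1 H
  atom 10: C, bond orders sum to 3 (valence 4) → 1 H
  atom 11: C, bond orders sum to 3 (valence 4) → 1 H
  atom 12: C, bond orders sum to 3 (valence 4) → 1 H
  atom 13: C, bond orders sum to 3 (valence 4) → 1 H
Totals → C:11, H:14, O:2.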